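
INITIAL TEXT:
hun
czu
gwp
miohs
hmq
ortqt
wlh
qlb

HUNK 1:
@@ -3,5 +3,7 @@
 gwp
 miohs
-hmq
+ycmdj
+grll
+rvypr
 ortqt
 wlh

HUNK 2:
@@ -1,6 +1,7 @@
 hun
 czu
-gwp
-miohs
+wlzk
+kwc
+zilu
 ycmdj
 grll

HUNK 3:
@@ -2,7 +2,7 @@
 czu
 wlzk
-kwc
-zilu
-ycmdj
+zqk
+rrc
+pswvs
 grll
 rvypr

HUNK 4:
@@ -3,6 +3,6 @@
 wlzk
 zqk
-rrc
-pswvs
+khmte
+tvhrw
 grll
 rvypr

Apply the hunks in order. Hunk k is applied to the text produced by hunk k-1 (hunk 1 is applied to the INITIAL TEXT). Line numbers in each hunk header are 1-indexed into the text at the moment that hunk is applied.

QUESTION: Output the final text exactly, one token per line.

Answer: hun
czu
wlzk
zqk
khmte
tvhrw
grll
rvypr
ortqt
wlh
qlb

Derivation:
Hunk 1: at line 3 remove [hmq] add [ycmdj,grll,rvypr] -> 10 lines: hun czu gwp miohs ycmdj grll rvypr ortqt wlh qlb
Hunk 2: at line 1 remove [gwp,miohs] add [wlzk,kwc,zilu] -> 11 lines: hun czu wlzk kwc zilu ycmdj grll rvypr ortqt wlh qlb
Hunk 3: at line 2 remove [kwc,zilu,ycmdj] add [zqk,rrc,pswvs] -> 11 lines: hun czu wlzk zqk rrc pswvs grll rvypr ortqt wlh qlb
Hunk 4: at line 3 remove [rrc,pswvs] add [khmte,tvhrw] -> 11 lines: hun czu wlzk zqk khmte tvhrw grll rvypr ortqt wlh qlb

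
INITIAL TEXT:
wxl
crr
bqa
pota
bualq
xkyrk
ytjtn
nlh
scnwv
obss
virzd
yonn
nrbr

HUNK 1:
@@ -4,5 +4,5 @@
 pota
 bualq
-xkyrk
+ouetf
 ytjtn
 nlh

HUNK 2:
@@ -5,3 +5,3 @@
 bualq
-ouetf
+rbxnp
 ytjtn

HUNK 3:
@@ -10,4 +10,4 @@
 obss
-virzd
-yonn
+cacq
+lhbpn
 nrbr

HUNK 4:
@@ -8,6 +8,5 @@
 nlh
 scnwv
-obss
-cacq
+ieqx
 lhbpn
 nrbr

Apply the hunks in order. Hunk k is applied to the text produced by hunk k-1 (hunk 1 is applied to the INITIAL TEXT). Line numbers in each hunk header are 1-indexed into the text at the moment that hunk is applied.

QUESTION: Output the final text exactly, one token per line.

Answer: wxl
crr
bqa
pota
bualq
rbxnp
ytjtn
nlh
scnwv
ieqx
lhbpn
nrbr

Derivation:
Hunk 1: at line 4 remove [xkyrk] add [ouetf] -> 13 lines: wxl crr bqa pota bualq ouetf ytjtn nlh scnwv obss virzd yonn nrbr
Hunk 2: at line 5 remove [ouetf] add [rbxnp] -> 13 lines: wxl crr bqa pota bualq rbxnp ytjtn nlh scnwv obss virzd yonn nrbr
Hunk 3: at line 10 remove [virzd,yonn] add [cacq,lhbpn] -> 13 lines: wxl crr bqa pota bualq rbxnp ytjtn nlh scnwv obss cacq lhbpn nrbr
Hunk 4: at line 8 remove [obss,cacq] add [ieqx] -> 12 lines: wxl crr bqa pota bualq rbxnp ytjtn nlh scnwv ieqx lhbpn nrbr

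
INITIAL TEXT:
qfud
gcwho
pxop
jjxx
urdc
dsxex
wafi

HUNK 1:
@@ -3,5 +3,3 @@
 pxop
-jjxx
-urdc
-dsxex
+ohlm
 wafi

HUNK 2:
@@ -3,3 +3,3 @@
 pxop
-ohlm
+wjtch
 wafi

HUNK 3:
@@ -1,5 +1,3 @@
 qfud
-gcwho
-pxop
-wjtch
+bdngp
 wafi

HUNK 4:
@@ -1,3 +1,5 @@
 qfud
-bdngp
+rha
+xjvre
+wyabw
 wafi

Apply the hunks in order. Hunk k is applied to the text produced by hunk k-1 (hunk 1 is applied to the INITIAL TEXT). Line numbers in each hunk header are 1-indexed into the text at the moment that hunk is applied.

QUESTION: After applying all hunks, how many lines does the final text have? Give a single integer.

Hunk 1: at line 3 remove [jjxx,urdc,dsxex] add [ohlm] -> 5 lines: qfud gcwho pxop ohlm wafi
Hunk 2: at line 3 remove [ohlm] add [wjtch] -> 5 lines: qfud gcwho pxop wjtch wafi
Hunk 3: at line 1 remove [gcwho,pxop,wjtch] add [bdngp] -> 3 lines: qfud bdngp wafi
Hunk 4: at line 1 remove [bdngp] add [rha,xjvre,wyabw] -> 5 lines: qfud rha xjvre wyabw wafi
Final line count: 5

Answer: 5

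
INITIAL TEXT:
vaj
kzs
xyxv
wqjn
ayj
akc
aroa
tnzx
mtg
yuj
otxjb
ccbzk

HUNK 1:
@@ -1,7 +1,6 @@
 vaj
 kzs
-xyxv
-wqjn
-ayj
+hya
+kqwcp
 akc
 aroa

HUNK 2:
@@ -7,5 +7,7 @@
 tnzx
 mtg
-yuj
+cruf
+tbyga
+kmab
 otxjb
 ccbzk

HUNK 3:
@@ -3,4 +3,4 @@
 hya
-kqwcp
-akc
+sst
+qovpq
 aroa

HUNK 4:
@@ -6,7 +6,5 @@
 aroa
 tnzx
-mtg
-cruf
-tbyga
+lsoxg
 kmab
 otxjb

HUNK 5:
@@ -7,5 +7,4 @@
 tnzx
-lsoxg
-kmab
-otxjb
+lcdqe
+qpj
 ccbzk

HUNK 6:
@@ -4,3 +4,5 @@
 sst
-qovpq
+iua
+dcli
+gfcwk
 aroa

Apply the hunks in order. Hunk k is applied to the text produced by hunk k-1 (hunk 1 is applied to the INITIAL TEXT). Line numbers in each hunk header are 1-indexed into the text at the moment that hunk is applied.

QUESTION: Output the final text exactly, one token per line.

Answer: vaj
kzs
hya
sst
iua
dcli
gfcwk
aroa
tnzx
lcdqe
qpj
ccbzk

Derivation:
Hunk 1: at line 1 remove [xyxv,wqjn,ayj] add [hya,kqwcp] -> 11 lines: vaj kzs hya kqwcp akc aroa tnzx mtg yuj otxjb ccbzk
Hunk 2: at line 7 remove [yuj] add [cruf,tbyga,kmab] -> 13 lines: vaj kzs hya kqwcp akc aroa tnzx mtg cruf tbyga kmab otxjb ccbzk
Hunk 3: at line 3 remove [kqwcp,akc] add [sst,qovpq] -> 13 lines: vaj kzs hya sst qovpq aroa tnzx mtg cruf tbyga kmab otxjb ccbzk
Hunk 4: at line 6 remove [mtg,cruf,tbyga] add [lsoxg] -> 11 lines: vaj kzs hya sst qovpq aroa tnzx lsoxg kmab otxjb ccbzk
Hunk 5: at line 7 remove [lsoxg,kmab,otxjb] add [lcdqe,qpj] -> 10 lines: vaj kzs hya sst qovpq aroa tnzx lcdqe qpj ccbzk
Hunk 6: at line 4 remove [qovpq] add [iua,dcli,gfcwk] -> 12 lines: vaj kzs hya sst iua dcli gfcwk aroa tnzx lcdqe qpj ccbzk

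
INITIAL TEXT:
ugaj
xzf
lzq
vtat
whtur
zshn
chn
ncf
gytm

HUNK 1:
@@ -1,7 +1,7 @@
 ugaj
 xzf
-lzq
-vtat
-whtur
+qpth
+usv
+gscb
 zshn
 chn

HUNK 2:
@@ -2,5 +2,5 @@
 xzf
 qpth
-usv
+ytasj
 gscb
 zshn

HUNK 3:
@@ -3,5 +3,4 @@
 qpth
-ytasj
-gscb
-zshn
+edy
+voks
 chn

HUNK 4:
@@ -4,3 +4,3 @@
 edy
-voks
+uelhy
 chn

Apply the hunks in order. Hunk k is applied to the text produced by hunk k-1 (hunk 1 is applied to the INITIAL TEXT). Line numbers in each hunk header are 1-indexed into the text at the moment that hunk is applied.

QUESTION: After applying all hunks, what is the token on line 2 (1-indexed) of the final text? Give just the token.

Answer: xzf

Derivation:
Hunk 1: at line 1 remove [lzq,vtat,whtur] add [qpth,usv,gscb] -> 9 lines: ugaj xzf qpth usv gscb zshn chn ncf gytm
Hunk 2: at line 2 remove [usv] add [ytasj] -> 9 lines: ugaj xzf qpth ytasj gscb zshn chn ncf gytm
Hunk 3: at line 3 remove [ytasj,gscb,zshn] add [edy,voks] -> 8 lines: ugaj xzf qpth edy voks chn ncf gytm
Hunk 4: at line 4 remove [voks] add [uelhy] -> 8 lines: ugaj xzf qpth edy uelhy chn ncf gytm
Final line 2: xzf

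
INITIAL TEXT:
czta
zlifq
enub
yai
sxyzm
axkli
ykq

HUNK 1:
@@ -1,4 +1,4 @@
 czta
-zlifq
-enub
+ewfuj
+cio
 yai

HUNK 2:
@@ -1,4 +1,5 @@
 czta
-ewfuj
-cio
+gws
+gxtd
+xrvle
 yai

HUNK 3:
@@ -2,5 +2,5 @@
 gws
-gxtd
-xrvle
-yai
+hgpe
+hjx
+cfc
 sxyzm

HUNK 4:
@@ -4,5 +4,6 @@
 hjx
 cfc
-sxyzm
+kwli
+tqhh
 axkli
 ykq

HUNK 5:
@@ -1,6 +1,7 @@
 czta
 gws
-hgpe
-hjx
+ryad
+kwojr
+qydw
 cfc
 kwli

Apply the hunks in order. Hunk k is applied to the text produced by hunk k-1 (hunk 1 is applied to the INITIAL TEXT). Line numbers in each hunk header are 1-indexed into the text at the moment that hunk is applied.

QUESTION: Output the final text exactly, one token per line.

Answer: czta
gws
ryad
kwojr
qydw
cfc
kwli
tqhh
axkli
ykq

Derivation:
Hunk 1: at line 1 remove [zlifq,enub] add [ewfuj,cio] -> 7 lines: czta ewfuj cio yai sxyzm axkli ykq
Hunk 2: at line 1 remove [ewfuj,cio] add [gws,gxtd,xrvle] -> 8 lines: czta gws gxtd xrvle yai sxyzm axkli ykq
Hunk 3: at line 2 remove [gxtd,xrvle,yai] add [hgpe,hjx,cfc] -> 8 lines: czta gws hgpe hjx cfc sxyzm axkli ykq
Hunk 4: at line 4 remove [sxyzm] add [kwli,tqhh] -> 9 lines: czta gws hgpe hjx cfc kwli tqhh axkli ykq
Hunk 5: at line 1 remove [hgpe,hjx] add [ryad,kwojr,qydw] -> 10 lines: czta gws ryad kwojr qydw cfc kwli tqhh axkli ykq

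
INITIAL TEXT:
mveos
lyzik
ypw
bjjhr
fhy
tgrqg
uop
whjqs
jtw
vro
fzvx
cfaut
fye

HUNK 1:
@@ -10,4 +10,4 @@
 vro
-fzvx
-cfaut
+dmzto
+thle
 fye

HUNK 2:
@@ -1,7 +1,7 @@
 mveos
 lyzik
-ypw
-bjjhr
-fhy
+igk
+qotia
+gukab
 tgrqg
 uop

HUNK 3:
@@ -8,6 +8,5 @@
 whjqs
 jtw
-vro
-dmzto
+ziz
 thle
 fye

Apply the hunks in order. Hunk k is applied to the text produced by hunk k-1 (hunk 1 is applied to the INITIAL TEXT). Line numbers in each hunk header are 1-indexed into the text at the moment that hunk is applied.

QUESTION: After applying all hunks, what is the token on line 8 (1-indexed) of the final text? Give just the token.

Answer: whjqs

Derivation:
Hunk 1: at line 10 remove [fzvx,cfaut] add [dmzto,thle] -> 13 lines: mveos lyzik ypw bjjhr fhy tgrqg uop whjqs jtw vro dmzto thle fye
Hunk 2: at line 1 remove [ypw,bjjhr,fhy] add [igk,qotia,gukab] -> 13 lines: mveos lyzik igk qotia gukab tgrqg uop whjqs jtw vro dmzto thle fye
Hunk 3: at line 8 remove [vro,dmzto] add [ziz] -> 12 lines: mveos lyzik igk qotia gukab tgrqg uop whjqs jtw ziz thle fye
Final line 8: whjqs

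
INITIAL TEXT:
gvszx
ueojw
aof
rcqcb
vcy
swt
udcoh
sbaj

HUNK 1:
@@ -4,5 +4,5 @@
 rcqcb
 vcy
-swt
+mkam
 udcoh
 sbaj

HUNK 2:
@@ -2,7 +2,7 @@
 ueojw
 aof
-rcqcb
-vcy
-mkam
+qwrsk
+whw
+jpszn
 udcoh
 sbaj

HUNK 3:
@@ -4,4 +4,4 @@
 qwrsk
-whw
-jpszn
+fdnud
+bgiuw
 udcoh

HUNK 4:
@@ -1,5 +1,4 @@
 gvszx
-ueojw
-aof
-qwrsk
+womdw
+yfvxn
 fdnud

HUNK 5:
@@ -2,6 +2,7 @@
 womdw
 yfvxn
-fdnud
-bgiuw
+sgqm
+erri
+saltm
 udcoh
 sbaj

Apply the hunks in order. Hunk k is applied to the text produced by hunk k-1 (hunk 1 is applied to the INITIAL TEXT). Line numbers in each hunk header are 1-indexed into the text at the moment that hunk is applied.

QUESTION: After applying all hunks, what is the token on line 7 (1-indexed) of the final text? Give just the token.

Answer: udcoh

Derivation:
Hunk 1: at line 4 remove [swt] add [mkam] -> 8 lines: gvszx ueojw aof rcqcb vcy mkam udcoh sbaj
Hunk 2: at line 2 remove [rcqcb,vcy,mkam] add [qwrsk,whw,jpszn] -> 8 lines: gvszx ueojw aof qwrsk whw jpszn udcoh sbaj
Hunk 3: at line 4 remove [whw,jpszn] add [fdnud,bgiuw] -> 8 lines: gvszx ueojw aof qwrsk fdnud bgiuw udcoh sbaj
Hunk 4: at line 1 remove [ueojw,aof,qwrsk] add [womdw,yfvxn] -> 7 lines: gvszx womdw yfvxn fdnud bgiuw udcoh sbaj
Hunk 5: at line 2 remove [fdnud,bgiuw] add [sgqm,erri,saltm] -> 8 lines: gvszx womdw yfvxn sgqm erri saltm udcoh sbaj
Final line 7: udcoh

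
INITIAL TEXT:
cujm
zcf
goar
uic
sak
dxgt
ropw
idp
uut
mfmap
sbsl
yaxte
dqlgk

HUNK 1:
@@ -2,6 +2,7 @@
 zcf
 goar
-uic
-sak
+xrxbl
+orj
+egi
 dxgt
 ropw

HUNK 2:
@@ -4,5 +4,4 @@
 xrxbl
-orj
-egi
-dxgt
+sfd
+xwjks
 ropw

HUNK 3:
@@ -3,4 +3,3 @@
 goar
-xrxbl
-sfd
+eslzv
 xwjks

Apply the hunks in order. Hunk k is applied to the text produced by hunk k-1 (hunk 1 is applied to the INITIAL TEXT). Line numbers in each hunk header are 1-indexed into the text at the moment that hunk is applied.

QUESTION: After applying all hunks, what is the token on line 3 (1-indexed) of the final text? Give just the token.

Hunk 1: at line 2 remove [uic,sak] add [xrxbl,orj,egi] -> 14 lines: cujm zcf goar xrxbl orj egi dxgt ropw idp uut mfmap sbsl yaxte dqlgk
Hunk 2: at line 4 remove [orj,egi,dxgt] add [sfd,xwjks] -> 13 lines: cujm zcf goar xrxbl sfd xwjks ropw idp uut mfmap sbsl yaxte dqlgk
Hunk 3: at line 3 remove [xrxbl,sfd] add [eslzv] -> 12 lines: cujm zcf goar eslzv xwjks ropw idp uut mfmap sbsl yaxte dqlgk
Final line 3: goar

Answer: goar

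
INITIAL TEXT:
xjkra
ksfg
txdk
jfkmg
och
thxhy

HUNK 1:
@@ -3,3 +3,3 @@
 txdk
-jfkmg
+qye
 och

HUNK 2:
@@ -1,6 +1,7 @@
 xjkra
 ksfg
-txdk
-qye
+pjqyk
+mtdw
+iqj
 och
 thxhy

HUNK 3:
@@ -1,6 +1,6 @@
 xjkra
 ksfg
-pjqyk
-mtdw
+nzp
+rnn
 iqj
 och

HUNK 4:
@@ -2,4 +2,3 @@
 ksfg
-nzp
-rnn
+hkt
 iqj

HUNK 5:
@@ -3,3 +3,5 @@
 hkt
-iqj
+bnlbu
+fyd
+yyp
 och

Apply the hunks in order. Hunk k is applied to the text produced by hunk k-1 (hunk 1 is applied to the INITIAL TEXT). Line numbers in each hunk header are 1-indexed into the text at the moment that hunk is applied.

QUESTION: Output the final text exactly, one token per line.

Answer: xjkra
ksfg
hkt
bnlbu
fyd
yyp
och
thxhy

Derivation:
Hunk 1: at line 3 remove [jfkmg] add [qye] -> 6 lines: xjkra ksfg txdk qye och thxhy
Hunk 2: at line 1 remove [txdk,qye] add [pjqyk,mtdw,iqj] -> 7 lines: xjkra ksfg pjqyk mtdw iqj och thxhy
Hunk 3: at line 1 remove [pjqyk,mtdw] add [nzp,rnn] -> 7 lines: xjkra ksfg nzp rnn iqj och thxhy
Hunk 4: at line 2 remove [nzp,rnn] add [hkt] -> 6 lines: xjkra ksfg hkt iqj och thxhy
Hunk 5: at line 3 remove [iqj] add [bnlbu,fyd,yyp] -> 8 lines: xjkra ksfg hkt bnlbu fyd yyp och thxhy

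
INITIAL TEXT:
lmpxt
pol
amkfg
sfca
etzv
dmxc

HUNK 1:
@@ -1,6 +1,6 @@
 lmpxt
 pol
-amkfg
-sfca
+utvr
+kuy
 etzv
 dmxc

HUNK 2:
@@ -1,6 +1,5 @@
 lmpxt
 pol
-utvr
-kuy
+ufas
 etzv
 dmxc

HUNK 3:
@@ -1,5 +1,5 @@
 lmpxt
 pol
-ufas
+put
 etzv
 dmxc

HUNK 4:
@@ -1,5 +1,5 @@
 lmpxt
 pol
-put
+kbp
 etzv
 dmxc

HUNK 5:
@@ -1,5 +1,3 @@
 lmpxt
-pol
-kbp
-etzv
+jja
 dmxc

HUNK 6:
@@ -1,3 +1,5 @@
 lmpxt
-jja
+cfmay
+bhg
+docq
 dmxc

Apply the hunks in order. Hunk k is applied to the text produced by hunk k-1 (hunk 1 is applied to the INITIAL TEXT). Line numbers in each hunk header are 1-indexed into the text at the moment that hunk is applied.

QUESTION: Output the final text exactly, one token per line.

Answer: lmpxt
cfmay
bhg
docq
dmxc

Derivation:
Hunk 1: at line 1 remove [amkfg,sfca] add [utvr,kuy] -> 6 lines: lmpxt pol utvr kuy etzv dmxc
Hunk 2: at line 1 remove [utvr,kuy] add [ufas] -> 5 lines: lmpxt pol ufas etzv dmxc
Hunk 3: at line 1 remove [ufas] add [put] -> 5 lines: lmpxt pol put etzv dmxc
Hunk 4: at line 1 remove [put] add [kbp] -> 5 lines: lmpxt pol kbp etzv dmxc
Hunk 5: at line 1 remove [pol,kbp,etzv] add [jja] -> 3 lines: lmpxt jja dmxc
Hunk 6: at line 1 remove [jja] add [cfmay,bhg,docq] -> 5 lines: lmpxt cfmay bhg docq dmxc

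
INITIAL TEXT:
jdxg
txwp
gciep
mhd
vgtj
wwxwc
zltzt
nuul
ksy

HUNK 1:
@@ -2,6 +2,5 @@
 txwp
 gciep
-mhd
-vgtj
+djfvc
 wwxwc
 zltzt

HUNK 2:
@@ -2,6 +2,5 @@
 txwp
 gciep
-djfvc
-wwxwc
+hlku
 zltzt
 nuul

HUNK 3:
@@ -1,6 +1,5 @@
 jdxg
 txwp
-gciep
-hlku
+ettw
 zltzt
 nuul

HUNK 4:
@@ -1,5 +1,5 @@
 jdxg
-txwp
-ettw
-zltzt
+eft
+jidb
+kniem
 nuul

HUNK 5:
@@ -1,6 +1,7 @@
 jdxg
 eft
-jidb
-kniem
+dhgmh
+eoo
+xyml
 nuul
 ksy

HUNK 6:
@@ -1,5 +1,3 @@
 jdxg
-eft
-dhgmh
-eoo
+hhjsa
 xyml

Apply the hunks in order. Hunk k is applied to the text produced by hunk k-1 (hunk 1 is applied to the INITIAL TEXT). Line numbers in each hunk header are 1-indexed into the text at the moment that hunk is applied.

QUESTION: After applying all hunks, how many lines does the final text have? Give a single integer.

Hunk 1: at line 2 remove [mhd,vgtj] add [djfvc] -> 8 lines: jdxg txwp gciep djfvc wwxwc zltzt nuul ksy
Hunk 2: at line 2 remove [djfvc,wwxwc] add [hlku] -> 7 lines: jdxg txwp gciep hlku zltzt nuul ksy
Hunk 3: at line 1 remove [gciep,hlku] add [ettw] -> 6 lines: jdxg txwp ettw zltzt nuul ksy
Hunk 4: at line 1 remove [txwp,ettw,zltzt] add [eft,jidb,kniem] -> 6 lines: jdxg eft jidb kniem nuul ksy
Hunk 5: at line 1 remove [jidb,kniem] add [dhgmh,eoo,xyml] -> 7 lines: jdxg eft dhgmh eoo xyml nuul ksy
Hunk 6: at line 1 remove [eft,dhgmh,eoo] add [hhjsa] -> 5 lines: jdxg hhjsa xyml nuul ksy
Final line count: 5

Answer: 5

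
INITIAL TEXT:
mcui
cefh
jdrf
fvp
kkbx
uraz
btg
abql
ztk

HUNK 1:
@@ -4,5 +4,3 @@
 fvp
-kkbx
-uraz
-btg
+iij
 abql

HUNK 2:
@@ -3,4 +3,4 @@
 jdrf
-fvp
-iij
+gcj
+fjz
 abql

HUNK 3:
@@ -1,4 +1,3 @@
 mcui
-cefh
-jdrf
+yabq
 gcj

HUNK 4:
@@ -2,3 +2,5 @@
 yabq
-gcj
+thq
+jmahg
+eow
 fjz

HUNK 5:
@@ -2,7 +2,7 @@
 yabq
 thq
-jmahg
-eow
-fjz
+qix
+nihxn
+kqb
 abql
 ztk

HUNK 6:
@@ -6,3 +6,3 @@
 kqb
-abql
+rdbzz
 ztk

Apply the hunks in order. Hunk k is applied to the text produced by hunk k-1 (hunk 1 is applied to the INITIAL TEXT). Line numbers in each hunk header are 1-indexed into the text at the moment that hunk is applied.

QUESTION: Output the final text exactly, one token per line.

Answer: mcui
yabq
thq
qix
nihxn
kqb
rdbzz
ztk

Derivation:
Hunk 1: at line 4 remove [kkbx,uraz,btg] add [iij] -> 7 lines: mcui cefh jdrf fvp iij abql ztk
Hunk 2: at line 3 remove [fvp,iij] add [gcj,fjz] -> 7 lines: mcui cefh jdrf gcj fjz abql ztk
Hunk 3: at line 1 remove [cefh,jdrf] add [yabq] -> 6 lines: mcui yabq gcj fjz abql ztk
Hunk 4: at line 2 remove [gcj] add [thq,jmahg,eow] -> 8 lines: mcui yabq thq jmahg eow fjz abql ztk
Hunk 5: at line 2 remove [jmahg,eow,fjz] add [qix,nihxn,kqb] -> 8 lines: mcui yabq thq qix nihxn kqb abql ztk
Hunk 6: at line 6 remove [abql] add [rdbzz] -> 8 lines: mcui yabq thq qix nihxn kqb rdbzz ztk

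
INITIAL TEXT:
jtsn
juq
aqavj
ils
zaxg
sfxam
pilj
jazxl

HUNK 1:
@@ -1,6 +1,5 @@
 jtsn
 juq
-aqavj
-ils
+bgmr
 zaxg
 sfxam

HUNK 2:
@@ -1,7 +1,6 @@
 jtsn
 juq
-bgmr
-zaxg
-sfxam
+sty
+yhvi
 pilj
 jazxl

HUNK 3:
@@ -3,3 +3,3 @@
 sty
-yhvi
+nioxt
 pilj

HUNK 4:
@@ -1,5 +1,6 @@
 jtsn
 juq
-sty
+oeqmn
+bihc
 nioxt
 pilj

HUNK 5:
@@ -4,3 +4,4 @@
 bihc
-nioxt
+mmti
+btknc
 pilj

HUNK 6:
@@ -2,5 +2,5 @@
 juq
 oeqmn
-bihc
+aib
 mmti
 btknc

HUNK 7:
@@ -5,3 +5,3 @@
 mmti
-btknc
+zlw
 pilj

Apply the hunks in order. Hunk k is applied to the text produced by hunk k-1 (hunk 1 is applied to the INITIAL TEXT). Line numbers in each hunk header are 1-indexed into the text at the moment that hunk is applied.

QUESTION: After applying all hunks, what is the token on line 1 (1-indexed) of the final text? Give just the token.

Answer: jtsn

Derivation:
Hunk 1: at line 1 remove [aqavj,ils] add [bgmr] -> 7 lines: jtsn juq bgmr zaxg sfxam pilj jazxl
Hunk 2: at line 1 remove [bgmr,zaxg,sfxam] add [sty,yhvi] -> 6 lines: jtsn juq sty yhvi pilj jazxl
Hunk 3: at line 3 remove [yhvi] add [nioxt] -> 6 lines: jtsn juq sty nioxt pilj jazxl
Hunk 4: at line 1 remove [sty] add [oeqmn,bihc] -> 7 lines: jtsn juq oeqmn bihc nioxt pilj jazxl
Hunk 5: at line 4 remove [nioxt] add [mmti,btknc] -> 8 lines: jtsn juq oeqmn bihc mmti btknc pilj jazxl
Hunk 6: at line 2 remove [bihc] add [aib] -> 8 lines: jtsn juq oeqmn aib mmti btknc pilj jazxl
Hunk 7: at line 5 remove [btknc] add [zlw] -> 8 lines: jtsn juq oeqmn aib mmti zlw pilj jazxl
Final line 1: jtsn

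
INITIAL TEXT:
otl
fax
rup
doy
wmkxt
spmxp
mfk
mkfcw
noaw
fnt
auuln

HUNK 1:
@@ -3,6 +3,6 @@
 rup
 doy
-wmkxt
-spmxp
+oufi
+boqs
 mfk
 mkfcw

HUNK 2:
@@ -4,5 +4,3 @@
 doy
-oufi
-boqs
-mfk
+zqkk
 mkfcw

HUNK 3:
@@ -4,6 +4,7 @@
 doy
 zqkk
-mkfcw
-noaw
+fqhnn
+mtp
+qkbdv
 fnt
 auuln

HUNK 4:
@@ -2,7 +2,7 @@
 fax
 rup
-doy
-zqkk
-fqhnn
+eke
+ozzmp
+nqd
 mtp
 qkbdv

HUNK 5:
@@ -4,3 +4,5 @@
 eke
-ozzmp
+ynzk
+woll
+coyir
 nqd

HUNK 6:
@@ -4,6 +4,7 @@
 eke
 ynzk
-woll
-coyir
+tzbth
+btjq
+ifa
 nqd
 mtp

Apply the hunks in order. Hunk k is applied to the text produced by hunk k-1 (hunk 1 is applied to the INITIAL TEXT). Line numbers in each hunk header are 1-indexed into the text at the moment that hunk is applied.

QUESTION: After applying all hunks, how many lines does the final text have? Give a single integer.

Answer: 13

Derivation:
Hunk 1: at line 3 remove [wmkxt,spmxp] add [oufi,boqs] -> 11 lines: otl fax rup doy oufi boqs mfk mkfcw noaw fnt auuln
Hunk 2: at line 4 remove [oufi,boqs,mfk] add [zqkk] -> 9 lines: otl fax rup doy zqkk mkfcw noaw fnt auuln
Hunk 3: at line 4 remove [mkfcw,noaw] add [fqhnn,mtp,qkbdv] -> 10 lines: otl fax rup doy zqkk fqhnn mtp qkbdv fnt auuln
Hunk 4: at line 2 remove [doy,zqkk,fqhnn] add [eke,ozzmp,nqd] -> 10 lines: otl fax rup eke ozzmp nqd mtp qkbdv fnt auuln
Hunk 5: at line 4 remove [ozzmp] add [ynzk,woll,coyir] -> 12 lines: otl fax rup eke ynzk woll coyir nqd mtp qkbdv fnt auuln
Hunk 6: at line 4 remove [woll,coyir] add [tzbth,btjq,ifa] -> 13 lines: otl fax rup eke ynzk tzbth btjq ifa nqd mtp qkbdv fnt auuln
Final line count: 13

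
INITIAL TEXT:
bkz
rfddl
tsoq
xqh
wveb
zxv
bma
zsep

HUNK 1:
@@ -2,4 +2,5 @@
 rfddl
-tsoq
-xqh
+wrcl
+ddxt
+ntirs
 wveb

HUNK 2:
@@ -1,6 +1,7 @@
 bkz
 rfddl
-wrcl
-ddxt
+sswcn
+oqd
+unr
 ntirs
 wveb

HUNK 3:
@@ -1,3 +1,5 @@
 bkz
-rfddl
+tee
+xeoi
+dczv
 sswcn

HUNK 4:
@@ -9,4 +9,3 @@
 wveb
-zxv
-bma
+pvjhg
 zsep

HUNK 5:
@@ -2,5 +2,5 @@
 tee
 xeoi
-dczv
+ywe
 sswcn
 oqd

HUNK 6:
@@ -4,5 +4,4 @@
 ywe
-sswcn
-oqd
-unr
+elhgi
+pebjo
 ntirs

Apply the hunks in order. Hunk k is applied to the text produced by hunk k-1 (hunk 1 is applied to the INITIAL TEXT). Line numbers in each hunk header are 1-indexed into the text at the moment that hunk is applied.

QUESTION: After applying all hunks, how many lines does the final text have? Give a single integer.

Answer: 10

Derivation:
Hunk 1: at line 2 remove [tsoq,xqh] add [wrcl,ddxt,ntirs] -> 9 lines: bkz rfddl wrcl ddxt ntirs wveb zxv bma zsep
Hunk 2: at line 1 remove [wrcl,ddxt] add [sswcn,oqd,unr] -> 10 lines: bkz rfddl sswcn oqd unr ntirs wveb zxv bma zsep
Hunk 3: at line 1 remove [rfddl] add [tee,xeoi,dczv] -> 12 lines: bkz tee xeoi dczv sswcn oqd unr ntirs wveb zxv bma zsep
Hunk 4: at line 9 remove [zxv,bma] add [pvjhg] -> 11 lines: bkz tee xeoi dczv sswcn oqd unr ntirs wveb pvjhg zsep
Hunk 5: at line 2 remove [dczv] add [ywe] -> 11 lines: bkz tee xeoi ywe sswcn oqd unr ntirs wveb pvjhg zsep
Hunk 6: at line 4 remove [sswcn,oqd,unr] add [elhgi,pebjo] -> 10 lines: bkz tee xeoi ywe elhgi pebjo ntirs wveb pvjhg zsep
Final line count: 10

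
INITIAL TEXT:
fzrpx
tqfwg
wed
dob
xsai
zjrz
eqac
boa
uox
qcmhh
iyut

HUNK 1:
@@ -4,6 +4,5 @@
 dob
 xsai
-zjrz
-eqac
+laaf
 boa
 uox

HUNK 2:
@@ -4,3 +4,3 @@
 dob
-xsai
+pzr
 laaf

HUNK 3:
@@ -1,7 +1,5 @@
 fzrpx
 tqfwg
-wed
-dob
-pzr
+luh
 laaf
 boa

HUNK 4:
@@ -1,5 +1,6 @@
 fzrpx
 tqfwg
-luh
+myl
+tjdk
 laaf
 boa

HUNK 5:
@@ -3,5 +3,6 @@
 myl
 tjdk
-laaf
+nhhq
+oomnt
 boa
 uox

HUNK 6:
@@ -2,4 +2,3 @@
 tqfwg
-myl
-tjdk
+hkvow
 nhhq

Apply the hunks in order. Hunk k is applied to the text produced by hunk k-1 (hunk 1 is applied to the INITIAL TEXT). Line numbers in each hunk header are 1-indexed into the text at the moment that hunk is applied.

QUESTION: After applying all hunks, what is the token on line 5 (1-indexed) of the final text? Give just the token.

Hunk 1: at line 4 remove [zjrz,eqac] add [laaf] -> 10 lines: fzrpx tqfwg wed dob xsai laaf boa uox qcmhh iyut
Hunk 2: at line 4 remove [xsai] add [pzr] -> 10 lines: fzrpx tqfwg wed dob pzr laaf boa uox qcmhh iyut
Hunk 3: at line 1 remove [wed,dob,pzr] add [luh] -> 8 lines: fzrpx tqfwg luh laaf boa uox qcmhh iyut
Hunk 4: at line 1 remove [luh] add [myl,tjdk] -> 9 lines: fzrpx tqfwg myl tjdk laaf boa uox qcmhh iyut
Hunk 5: at line 3 remove [laaf] add [nhhq,oomnt] -> 10 lines: fzrpx tqfwg myl tjdk nhhq oomnt boa uox qcmhh iyut
Hunk 6: at line 2 remove [myl,tjdk] add [hkvow] -> 9 lines: fzrpx tqfwg hkvow nhhq oomnt boa uox qcmhh iyut
Final line 5: oomnt

Answer: oomnt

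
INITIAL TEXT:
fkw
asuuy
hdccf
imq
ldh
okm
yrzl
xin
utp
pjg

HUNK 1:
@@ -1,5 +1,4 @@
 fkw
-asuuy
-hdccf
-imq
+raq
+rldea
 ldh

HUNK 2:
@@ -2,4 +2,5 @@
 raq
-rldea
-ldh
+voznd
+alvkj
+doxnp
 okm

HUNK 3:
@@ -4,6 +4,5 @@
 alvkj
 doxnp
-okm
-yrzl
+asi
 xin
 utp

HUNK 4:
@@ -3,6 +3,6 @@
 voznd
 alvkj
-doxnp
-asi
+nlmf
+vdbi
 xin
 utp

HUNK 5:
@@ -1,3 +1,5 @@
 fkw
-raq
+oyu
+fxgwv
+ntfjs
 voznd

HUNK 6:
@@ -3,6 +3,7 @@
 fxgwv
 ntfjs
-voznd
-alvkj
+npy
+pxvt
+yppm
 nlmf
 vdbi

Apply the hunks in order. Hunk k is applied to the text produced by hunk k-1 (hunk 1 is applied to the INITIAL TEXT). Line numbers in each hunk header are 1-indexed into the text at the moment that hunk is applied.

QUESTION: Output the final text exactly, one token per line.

Hunk 1: at line 1 remove [asuuy,hdccf,imq] add [raq,rldea] -> 9 lines: fkw raq rldea ldh okm yrzl xin utp pjg
Hunk 2: at line 2 remove [rldea,ldh] add [voznd,alvkj,doxnp] -> 10 lines: fkw raq voznd alvkj doxnp okm yrzl xin utp pjg
Hunk 3: at line 4 remove [okm,yrzl] add [asi] -> 9 lines: fkw raq voznd alvkj doxnp asi xin utp pjg
Hunk 4: at line 3 remove [doxnp,asi] add [nlmf,vdbi] -> 9 lines: fkw raq voznd alvkj nlmf vdbi xin utp pjg
Hunk 5: at line 1 remove [raq] add [oyu,fxgwv,ntfjs] -> 11 lines: fkw oyu fxgwv ntfjs voznd alvkj nlmf vdbi xin utp pjg
Hunk 6: at line 3 remove [voznd,alvkj] add [npy,pxvt,yppm] -> 12 lines: fkw oyu fxgwv ntfjs npy pxvt yppm nlmf vdbi xin utp pjg

Answer: fkw
oyu
fxgwv
ntfjs
npy
pxvt
yppm
nlmf
vdbi
xin
utp
pjg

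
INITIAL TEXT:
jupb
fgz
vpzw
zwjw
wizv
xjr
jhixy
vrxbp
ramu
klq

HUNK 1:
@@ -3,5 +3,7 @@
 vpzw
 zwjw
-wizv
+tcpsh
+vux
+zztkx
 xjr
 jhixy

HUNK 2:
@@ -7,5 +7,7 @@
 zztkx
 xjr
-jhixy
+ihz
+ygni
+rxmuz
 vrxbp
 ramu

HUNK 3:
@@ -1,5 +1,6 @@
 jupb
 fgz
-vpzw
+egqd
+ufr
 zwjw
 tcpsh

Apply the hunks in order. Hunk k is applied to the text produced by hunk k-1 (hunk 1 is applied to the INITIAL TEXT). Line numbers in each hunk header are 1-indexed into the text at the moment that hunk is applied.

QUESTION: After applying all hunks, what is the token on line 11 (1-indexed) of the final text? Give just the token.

Hunk 1: at line 3 remove [wizv] add [tcpsh,vux,zztkx] -> 12 lines: jupb fgz vpzw zwjw tcpsh vux zztkx xjr jhixy vrxbp ramu klq
Hunk 2: at line 7 remove [jhixy] add [ihz,ygni,rxmuz] -> 14 lines: jupb fgz vpzw zwjw tcpsh vux zztkx xjr ihz ygni rxmuz vrxbp ramu klq
Hunk 3: at line 1 remove [vpzw] add [egqd,ufr] -> 15 lines: jupb fgz egqd ufr zwjw tcpsh vux zztkx xjr ihz ygni rxmuz vrxbp ramu klq
Final line 11: ygni

Answer: ygni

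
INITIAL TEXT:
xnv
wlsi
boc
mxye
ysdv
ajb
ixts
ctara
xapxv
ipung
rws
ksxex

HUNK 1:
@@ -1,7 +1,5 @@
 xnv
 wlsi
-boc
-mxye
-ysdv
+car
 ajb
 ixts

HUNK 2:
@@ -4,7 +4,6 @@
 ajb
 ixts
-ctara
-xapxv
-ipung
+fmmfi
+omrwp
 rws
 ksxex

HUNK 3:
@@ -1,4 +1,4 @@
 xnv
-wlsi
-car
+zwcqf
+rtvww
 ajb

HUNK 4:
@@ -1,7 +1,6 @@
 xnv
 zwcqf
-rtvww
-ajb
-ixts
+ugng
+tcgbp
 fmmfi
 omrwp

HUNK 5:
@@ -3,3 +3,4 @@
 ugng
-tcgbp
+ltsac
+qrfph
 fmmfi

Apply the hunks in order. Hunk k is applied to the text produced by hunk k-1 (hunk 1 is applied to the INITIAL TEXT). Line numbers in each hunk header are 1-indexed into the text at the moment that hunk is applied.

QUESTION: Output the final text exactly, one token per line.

Answer: xnv
zwcqf
ugng
ltsac
qrfph
fmmfi
omrwp
rws
ksxex

Derivation:
Hunk 1: at line 1 remove [boc,mxye,ysdv] add [car] -> 10 lines: xnv wlsi car ajb ixts ctara xapxv ipung rws ksxex
Hunk 2: at line 4 remove [ctara,xapxv,ipung] add [fmmfi,omrwp] -> 9 lines: xnv wlsi car ajb ixts fmmfi omrwp rws ksxex
Hunk 3: at line 1 remove [wlsi,car] add [zwcqf,rtvww] -> 9 lines: xnv zwcqf rtvww ajb ixts fmmfi omrwp rws ksxex
Hunk 4: at line 1 remove [rtvww,ajb,ixts] add [ugng,tcgbp] -> 8 lines: xnv zwcqf ugng tcgbp fmmfi omrwp rws ksxex
Hunk 5: at line 3 remove [tcgbp] add [ltsac,qrfph] -> 9 lines: xnv zwcqf ugng ltsac qrfph fmmfi omrwp rws ksxex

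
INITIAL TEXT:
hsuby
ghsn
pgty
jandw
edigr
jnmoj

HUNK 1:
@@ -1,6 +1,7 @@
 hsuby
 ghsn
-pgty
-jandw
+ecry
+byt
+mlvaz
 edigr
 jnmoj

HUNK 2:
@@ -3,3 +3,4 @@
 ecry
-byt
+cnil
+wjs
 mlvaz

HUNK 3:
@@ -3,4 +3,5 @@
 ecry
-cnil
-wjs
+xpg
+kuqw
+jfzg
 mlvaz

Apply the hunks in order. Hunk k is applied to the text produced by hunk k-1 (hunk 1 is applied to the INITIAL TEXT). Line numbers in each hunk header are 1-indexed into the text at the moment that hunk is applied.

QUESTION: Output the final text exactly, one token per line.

Answer: hsuby
ghsn
ecry
xpg
kuqw
jfzg
mlvaz
edigr
jnmoj

Derivation:
Hunk 1: at line 1 remove [pgty,jandw] add [ecry,byt,mlvaz] -> 7 lines: hsuby ghsn ecry byt mlvaz edigr jnmoj
Hunk 2: at line 3 remove [byt] add [cnil,wjs] -> 8 lines: hsuby ghsn ecry cnil wjs mlvaz edigr jnmoj
Hunk 3: at line 3 remove [cnil,wjs] add [xpg,kuqw,jfzg] -> 9 lines: hsuby ghsn ecry xpg kuqw jfzg mlvaz edigr jnmoj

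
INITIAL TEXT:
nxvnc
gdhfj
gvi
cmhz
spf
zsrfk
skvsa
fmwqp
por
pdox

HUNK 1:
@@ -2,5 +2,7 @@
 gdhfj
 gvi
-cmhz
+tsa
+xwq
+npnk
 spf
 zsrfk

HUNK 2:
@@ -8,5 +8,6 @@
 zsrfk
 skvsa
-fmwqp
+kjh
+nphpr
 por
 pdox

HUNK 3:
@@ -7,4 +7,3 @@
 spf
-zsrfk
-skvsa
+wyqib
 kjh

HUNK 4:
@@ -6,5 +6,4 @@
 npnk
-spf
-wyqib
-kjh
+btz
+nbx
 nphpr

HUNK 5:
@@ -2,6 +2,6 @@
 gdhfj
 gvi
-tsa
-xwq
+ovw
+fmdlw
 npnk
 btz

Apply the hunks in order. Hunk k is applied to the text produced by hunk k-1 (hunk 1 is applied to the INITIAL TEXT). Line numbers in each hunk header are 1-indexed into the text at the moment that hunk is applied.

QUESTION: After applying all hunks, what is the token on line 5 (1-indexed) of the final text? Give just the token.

Hunk 1: at line 2 remove [cmhz] add [tsa,xwq,npnk] -> 12 lines: nxvnc gdhfj gvi tsa xwq npnk spf zsrfk skvsa fmwqp por pdox
Hunk 2: at line 8 remove [fmwqp] add [kjh,nphpr] -> 13 lines: nxvnc gdhfj gvi tsa xwq npnk spf zsrfk skvsa kjh nphpr por pdox
Hunk 3: at line 7 remove [zsrfk,skvsa] add [wyqib] -> 12 lines: nxvnc gdhfj gvi tsa xwq npnk spf wyqib kjh nphpr por pdox
Hunk 4: at line 6 remove [spf,wyqib,kjh] add [btz,nbx] -> 11 lines: nxvnc gdhfj gvi tsa xwq npnk btz nbx nphpr por pdox
Hunk 5: at line 2 remove [tsa,xwq] add [ovw,fmdlw] -> 11 lines: nxvnc gdhfj gvi ovw fmdlw npnk btz nbx nphpr por pdox
Final line 5: fmdlw

Answer: fmdlw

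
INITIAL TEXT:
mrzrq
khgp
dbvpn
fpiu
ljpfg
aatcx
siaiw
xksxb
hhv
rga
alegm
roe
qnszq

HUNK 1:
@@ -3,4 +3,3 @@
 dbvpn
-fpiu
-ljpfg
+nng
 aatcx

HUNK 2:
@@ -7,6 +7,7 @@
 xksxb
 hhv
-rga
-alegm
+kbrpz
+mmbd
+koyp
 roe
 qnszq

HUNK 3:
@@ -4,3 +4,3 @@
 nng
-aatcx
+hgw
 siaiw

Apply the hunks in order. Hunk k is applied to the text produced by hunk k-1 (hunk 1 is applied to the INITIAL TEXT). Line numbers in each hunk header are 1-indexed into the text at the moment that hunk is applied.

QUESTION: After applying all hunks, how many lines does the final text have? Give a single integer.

Answer: 13

Derivation:
Hunk 1: at line 3 remove [fpiu,ljpfg] add [nng] -> 12 lines: mrzrq khgp dbvpn nng aatcx siaiw xksxb hhv rga alegm roe qnszq
Hunk 2: at line 7 remove [rga,alegm] add [kbrpz,mmbd,koyp] -> 13 lines: mrzrq khgp dbvpn nng aatcx siaiw xksxb hhv kbrpz mmbd koyp roe qnszq
Hunk 3: at line 4 remove [aatcx] add [hgw] -> 13 lines: mrzrq khgp dbvpn nng hgw siaiw xksxb hhv kbrpz mmbd koyp roe qnszq
Final line count: 13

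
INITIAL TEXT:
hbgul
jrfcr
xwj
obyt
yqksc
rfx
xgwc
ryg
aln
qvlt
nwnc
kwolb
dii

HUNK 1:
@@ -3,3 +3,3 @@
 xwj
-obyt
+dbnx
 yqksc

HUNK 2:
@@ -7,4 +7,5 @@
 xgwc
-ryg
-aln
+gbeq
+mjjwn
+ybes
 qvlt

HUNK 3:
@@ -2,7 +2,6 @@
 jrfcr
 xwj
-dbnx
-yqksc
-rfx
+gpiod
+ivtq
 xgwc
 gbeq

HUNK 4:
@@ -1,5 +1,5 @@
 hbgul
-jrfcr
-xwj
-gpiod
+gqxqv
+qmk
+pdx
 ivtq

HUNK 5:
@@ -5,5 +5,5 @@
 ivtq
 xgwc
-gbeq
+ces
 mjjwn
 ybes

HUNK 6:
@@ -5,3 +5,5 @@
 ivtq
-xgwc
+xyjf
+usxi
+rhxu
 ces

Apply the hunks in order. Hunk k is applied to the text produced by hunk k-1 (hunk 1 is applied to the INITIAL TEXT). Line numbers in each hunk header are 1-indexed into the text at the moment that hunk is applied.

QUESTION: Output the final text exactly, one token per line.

Hunk 1: at line 3 remove [obyt] add [dbnx] -> 13 lines: hbgul jrfcr xwj dbnx yqksc rfx xgwc ryg aln qvlt nwnc kwolb dii
Hunk 2: at line 7 remove [ryg,aln] add [gbeq,mjjwn,ybes] -> 14 lines: hbgul jrfcr xwj dbnx yqksc rfx xgwc gbeq mjjwn ybes qvlt nwnc kwolb dii
Hunk 3: at line 2 remove [dbnx,yqksc,rfx] add [gpiod,ivtq] -> 13 lines: hbgul jrfcr xwj gpiod ivtq xgwc gbeq mjjwn ybes qvlt nwnc kwolb dii
Hunk 4: at line 1 remove [jrfcr,xwj,gpiod] add [gqxqv,qmk,pdx] -> 13 lines: hbgul gqxqv qmk pdx ivtq xgwc gbeq mjjwn ybes qvlt nwnc kwolb dii
Hunk 5: at line 5 remove [gbeq] add [ces] -> 13 lines: hbgul gqxqv qmk pdx ivtq xgwc ces mjjwn ybes qvlt nwnc kwolb dii
Hunk 6: at line 5 remove [xgwc] add [xyjf,usxi,rhxu] -> 15 lines: hbgul gqxqv qmk pdx ivtq xyjf usxi rhxu ces mjjwn ybes qvlt nwnc kwolb dii

Answer: hbgul
gqxqv
qmk
pdx
ivtq
xyjf
usxi
rhxu
ces
mjjwn
ybes
qvlt
nwnc
kwolb
dii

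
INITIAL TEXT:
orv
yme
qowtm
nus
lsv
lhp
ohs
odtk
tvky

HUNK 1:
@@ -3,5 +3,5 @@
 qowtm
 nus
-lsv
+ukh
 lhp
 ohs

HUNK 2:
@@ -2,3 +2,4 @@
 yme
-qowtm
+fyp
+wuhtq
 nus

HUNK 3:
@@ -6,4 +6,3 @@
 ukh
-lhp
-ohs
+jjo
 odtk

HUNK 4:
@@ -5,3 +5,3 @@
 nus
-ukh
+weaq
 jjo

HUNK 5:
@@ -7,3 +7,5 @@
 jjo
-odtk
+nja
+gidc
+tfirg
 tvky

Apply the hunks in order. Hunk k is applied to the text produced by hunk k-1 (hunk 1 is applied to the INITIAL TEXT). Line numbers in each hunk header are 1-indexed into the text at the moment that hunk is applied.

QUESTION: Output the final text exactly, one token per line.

Answer: orv
yme
fyp
wuhtq
nus
weaq
jjo
nja
gidc
tfirg
tvky

Derivation:
Hunk 1: at line 3 remove [lsv] add [ukh] -> 9 lines: orv yme qowtm nus ukh lhp ohs odtk tvky
Hunk 2: at line 2 remove [qowtm] add [fyp,wuhtq] -> 10 lines: orv yme fyp wuhtq nus ukh lhp ohs odtk tvky
Hunk 3: at line 6 remove [lhp,ohs] add [jjo] -> 9 lines: orv yme fyp wuhtq nus ukh jjo odtk tvky
Hunk 4: at line 5 remove [ukh] add [weaq] -> 9 lines: orv yme fyp wuhtq nus weaq jjo odtk tvky
Hunk 5: at line 7 remove [odtk] add [nja,gidc,tfirg] -> 11 lines: orv yme fyp wuhtq nus weaq jjo nja gidc tfirg tvky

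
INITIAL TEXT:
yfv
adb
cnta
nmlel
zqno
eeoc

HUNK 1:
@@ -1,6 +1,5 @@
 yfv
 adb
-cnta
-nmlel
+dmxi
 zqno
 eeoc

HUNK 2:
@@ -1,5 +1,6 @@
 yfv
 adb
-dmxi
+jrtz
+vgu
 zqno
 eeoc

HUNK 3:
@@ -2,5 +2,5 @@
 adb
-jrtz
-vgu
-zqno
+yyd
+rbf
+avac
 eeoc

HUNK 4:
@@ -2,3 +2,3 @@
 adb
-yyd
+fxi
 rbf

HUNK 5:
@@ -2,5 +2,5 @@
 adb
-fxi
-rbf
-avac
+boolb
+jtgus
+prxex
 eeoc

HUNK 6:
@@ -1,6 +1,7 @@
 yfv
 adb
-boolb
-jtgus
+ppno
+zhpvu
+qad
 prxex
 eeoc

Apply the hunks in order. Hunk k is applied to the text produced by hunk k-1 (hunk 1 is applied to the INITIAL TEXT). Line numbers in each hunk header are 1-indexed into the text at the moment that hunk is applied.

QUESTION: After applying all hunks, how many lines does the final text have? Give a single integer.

Answer: 7

Derivation:
Hunk 1: at line 1 remove [cnta,nmlel] add [dmxi] -> 5 lines: yfv adb dmxi zqno eeoc
Hunk 2: at line 1 remove [dmxi] add [jrtz,vgu] -> 6 lines: yfv adb jrtz vgu zqno eeoc
Hunk 3: at line 2 remove [jrtz,vgu,zqno] add [yyd,rbf,avac] -> 6 lines: yfv adb yyd rbf avac eeoc
Hunk 4: at line 2 remove [yyd] add [fxi] -> 6 lines: yfv adb fxi rbf avac eeoc
Hunk 5: at line 2 remove [fxi,rbf,avac] add [boolb,jtgus,prxex] -> 6 lines: yfv adb boolb jtgus prxex eeoc
Hunk 6: at line 1 remove [boolb,jtgus] add [ppno,zhpvu,qad] -> 7 lines: yfv adb ppno zhpvu qad prxex eeoc
Final line count: 7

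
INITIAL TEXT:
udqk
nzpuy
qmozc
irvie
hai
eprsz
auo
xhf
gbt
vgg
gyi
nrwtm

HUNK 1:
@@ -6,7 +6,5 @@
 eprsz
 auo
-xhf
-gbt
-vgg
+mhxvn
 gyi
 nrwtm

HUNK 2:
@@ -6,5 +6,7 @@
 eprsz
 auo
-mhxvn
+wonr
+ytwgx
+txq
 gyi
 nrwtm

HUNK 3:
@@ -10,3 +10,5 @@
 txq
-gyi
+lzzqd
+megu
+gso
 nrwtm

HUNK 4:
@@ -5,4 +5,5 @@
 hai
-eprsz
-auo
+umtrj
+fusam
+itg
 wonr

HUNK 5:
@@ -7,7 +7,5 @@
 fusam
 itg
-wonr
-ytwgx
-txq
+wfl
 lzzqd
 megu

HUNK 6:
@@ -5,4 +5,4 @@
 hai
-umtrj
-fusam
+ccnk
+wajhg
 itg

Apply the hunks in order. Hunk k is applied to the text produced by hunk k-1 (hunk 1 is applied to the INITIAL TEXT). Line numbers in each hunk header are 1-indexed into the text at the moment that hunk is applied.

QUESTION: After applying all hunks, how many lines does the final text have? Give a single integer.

Hunk 1: at line 6 remove [xhf,gbt,vgg] add [mhxvn] -> 10 lines: udqk nzpuy qmozc irvie hai eprsz auo mhxvn gyi nrwtm
Hunk 2: at line 6 remove [mhxvn] add [wonr,ytwgx,txq] -> 12 lines: udqk nzpuy qmozc irvie hai eprsz auo wonr ytwgx txq gyi nrwtm
Hunk 3: at line 10 remove [gyi] add [lzzqd,megu,gso] -> 14 lines: udqk nzpuy qmozc irvie hai eprsz auo wonr ytwgx txq lzzqd megu gso nrwtm
Hunk 4: at line 5 remove [eprsz,auo] add [umtrj,fusam,itg] -> 15 lines: udqk nzpuy qmozc irvie hai umtrj fusam itg wonr ytwgx txq lzzqd megu gso nrwtm
Hunk 5: at line 7 remove [wonr,ytwgx,txq] add [wfl] -> 13 lines: udqk nzpuy qmozc irvie hai umtrj fusam itg wfl lzzqd megu gso nrwtm
Hunk 6: at line 5 remove [umtrj,fusam] add [ccnk,wajhg] -> 13 lines: udqk nzpuy qmozc irvie hai ccnk wajhg itg wfl lzzqd megu gso nrwtm
Final line count: 13

Answer: 13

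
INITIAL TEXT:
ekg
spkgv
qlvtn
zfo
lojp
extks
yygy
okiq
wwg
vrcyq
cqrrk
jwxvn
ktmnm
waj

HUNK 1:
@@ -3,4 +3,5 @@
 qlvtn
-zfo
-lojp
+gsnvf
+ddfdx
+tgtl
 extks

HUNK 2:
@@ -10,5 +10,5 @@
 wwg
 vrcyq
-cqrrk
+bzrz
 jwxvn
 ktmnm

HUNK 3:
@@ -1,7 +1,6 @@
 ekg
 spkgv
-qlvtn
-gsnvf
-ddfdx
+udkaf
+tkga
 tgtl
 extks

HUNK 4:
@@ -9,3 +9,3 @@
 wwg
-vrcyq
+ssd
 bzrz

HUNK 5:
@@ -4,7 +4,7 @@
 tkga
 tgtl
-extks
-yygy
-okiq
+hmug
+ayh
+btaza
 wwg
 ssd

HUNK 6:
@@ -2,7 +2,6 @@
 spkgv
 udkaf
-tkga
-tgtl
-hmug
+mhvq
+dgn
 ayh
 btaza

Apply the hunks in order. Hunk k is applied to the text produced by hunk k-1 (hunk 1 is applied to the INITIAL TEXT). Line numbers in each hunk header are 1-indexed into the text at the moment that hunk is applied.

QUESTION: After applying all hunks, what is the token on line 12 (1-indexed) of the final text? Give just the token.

Answer: ktmnm

Derivation:
Hunk 1: at line 3 remove [zfo,lojp] add [gsnvf,ddfdx,tgtl] -> 15 lines: ekg spkgv qlvtn gsnvf ddfdx tgtl extks yygy okiq wwg vrcyq cqrrk jwxvn ktmnm waj
Hunk 2: at line 10 remove [cqrrk] add [bzrz] -> 15 lines: ekg spkgv qlvtn gsnvf ddfdx tgtl extks yygy okiq wwg vrcyq bzrz jwxvn ktmnm waj
Hunk 3: at line 1 remove [qlvtn,gsnvf,ddfdx] add [udkaf,tkga] -> 14 lines: ekg spkgv udkaf tkga tgtl extks yygy okiq wwg vrcyq bzrz jwxvn ktmnm waj
Hunk 4: at line 9 remove [vrcyq] add [ssd] -> 14 lines: ekg spkgv udkaf tkga tgtl extks yygy okiq wwg ssd bzrz jwxvn ktmnm waj
Hunk 5: at line 4 remove [extks,yygy,okiq] add [hmug,ayh,btaza] -> 14 lines: ekg spkgv udkaf tkga tgtl hmug ayh btaza wwg ssd bzrz jwxvn ktmnm waj
Hunk 6: at line 2 remove [tkga,tgtl,hmug] add [mhvq,dgn] -> 13 lines: ekg spkgv udkaf mhvq dgn ayh btaza wwg ssd bzrz jwxvn ktmnm waj
Final line 12: ktmnm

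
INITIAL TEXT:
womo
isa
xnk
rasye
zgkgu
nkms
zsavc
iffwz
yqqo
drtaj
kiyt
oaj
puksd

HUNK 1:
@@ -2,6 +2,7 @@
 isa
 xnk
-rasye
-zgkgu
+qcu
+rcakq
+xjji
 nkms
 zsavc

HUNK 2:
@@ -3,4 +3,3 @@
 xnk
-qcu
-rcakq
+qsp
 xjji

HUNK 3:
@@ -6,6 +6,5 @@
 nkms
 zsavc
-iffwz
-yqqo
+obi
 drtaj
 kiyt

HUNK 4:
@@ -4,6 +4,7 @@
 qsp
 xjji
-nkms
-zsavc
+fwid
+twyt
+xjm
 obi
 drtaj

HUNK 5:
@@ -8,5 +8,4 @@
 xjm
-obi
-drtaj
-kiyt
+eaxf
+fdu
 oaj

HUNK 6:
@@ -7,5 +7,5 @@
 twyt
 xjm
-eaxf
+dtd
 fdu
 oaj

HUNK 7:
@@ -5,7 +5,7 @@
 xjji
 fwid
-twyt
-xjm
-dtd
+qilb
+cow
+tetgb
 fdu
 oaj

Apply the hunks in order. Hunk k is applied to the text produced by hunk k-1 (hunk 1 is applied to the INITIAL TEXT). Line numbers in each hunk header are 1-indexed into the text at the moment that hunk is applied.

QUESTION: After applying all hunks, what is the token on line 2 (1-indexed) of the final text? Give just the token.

Hunk 1: at line 2 remove [rasye,zgkgu] add [qcu,rcakq,xjji] -> 14 lines: womo isa xnk qcu rcakq xjji nkms zsavc iffwz yqqo drtaj kiyt oaj puksd
Hunk 2: at line 3 remove [qcu,rcakq] add [qsp] -> 13 lines: womo isa xnk qsp xjji nkms zsavc iffwz yqqo drtaj kiyt oaj puksd
Hunk 3: at line 6 remove [iffwz,yqqo] add [obi] -> 12 lines: womo isa xnk qsp xjji nkms zsavc obi drtaj kiyt oaj puksd
Hunk 4: at line 4 remove [nkms,zsavc] add [fwid,twyt,xjm] -> 13 lines: womo isa xnk qsp xjji fwid twyt xjm obi drtaj kiyt oaj puksd
Hunk 5: at line 8 remove [obi,drtaj,kiyt] add [eaxf,fdu] -> 12 lines: womo isa xnk qsp xjji fwid twyt xjm eaxf fdu oaj puksd
Hunk 6: at line 7 remove [eaxf] add [dtd] -> 12 lines: womo isa xnk qsp xjji fwid twyt xjm dtd fdu oaj puksd
Hunk 7: at line 5 remove [twyt,xjm,dtd] add [qilb,cow,tetgb] -> 12 lines: womo isa xnk qsp xjji fwid qilb cow tetgb fdu oaj puksd
Final line 2: isa

Answer: isa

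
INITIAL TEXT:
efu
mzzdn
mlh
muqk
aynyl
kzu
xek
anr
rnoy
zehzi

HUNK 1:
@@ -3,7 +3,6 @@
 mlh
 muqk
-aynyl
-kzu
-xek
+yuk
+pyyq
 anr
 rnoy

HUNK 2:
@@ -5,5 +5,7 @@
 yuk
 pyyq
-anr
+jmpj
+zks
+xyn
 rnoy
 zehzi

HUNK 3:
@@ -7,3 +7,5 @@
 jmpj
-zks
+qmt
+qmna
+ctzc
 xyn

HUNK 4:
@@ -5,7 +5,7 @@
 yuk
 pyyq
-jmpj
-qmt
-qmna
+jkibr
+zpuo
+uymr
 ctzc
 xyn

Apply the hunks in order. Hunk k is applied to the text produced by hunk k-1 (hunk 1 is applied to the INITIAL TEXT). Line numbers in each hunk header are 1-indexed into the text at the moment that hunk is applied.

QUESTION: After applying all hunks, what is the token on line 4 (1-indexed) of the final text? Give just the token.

Answer: muqk

Derivation:
Hunk 1: at line 3 remove [aynyl,kzu,xek] add [yuk,pyyq] -> 9 lines: efu mzzdn mlh muqk yuk pyyq anr rnoy zehzi
Hunk 2: at line 5 remove [anr] add [jmpj,zks,xyn] -> 11 lines: efu mzzdn mlh muqk yuk pyyq jmpj zks xyn rnoy zehzi
Hunk 3: at line 7 remove [zks] add [qmt,qmna,ctzc] -> 13 lines: efu mzzdn mlh muqk yuk pyyq jmpj qmt qmna ctzc xyn rnoy zehzi
Hunk 4: at line 5 remove [jmpj,qmt,qmna] add [jkibr,zpuo,uymr] -> 13 lines: efu mzzdn mlh muqk yuk pyyq jkibr zpuo uymr ctzc xyn rnoy zehzi
Final line 4: muqk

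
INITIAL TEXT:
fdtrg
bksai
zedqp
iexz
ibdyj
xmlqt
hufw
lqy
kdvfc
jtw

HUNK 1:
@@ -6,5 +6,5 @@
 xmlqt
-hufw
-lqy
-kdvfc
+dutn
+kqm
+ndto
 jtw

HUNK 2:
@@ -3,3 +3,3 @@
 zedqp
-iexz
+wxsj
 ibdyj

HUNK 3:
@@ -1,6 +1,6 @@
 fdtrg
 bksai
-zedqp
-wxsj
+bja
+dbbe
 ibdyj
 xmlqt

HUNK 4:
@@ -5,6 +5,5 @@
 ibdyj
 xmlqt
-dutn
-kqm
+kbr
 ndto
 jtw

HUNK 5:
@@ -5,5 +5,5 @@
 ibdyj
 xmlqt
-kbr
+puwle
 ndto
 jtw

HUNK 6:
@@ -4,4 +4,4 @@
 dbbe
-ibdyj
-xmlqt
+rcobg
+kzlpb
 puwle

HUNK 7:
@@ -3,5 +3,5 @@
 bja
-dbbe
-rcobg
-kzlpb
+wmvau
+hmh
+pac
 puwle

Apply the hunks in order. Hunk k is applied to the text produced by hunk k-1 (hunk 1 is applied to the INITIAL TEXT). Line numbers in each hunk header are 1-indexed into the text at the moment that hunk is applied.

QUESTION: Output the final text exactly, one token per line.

Answer: fdtrg
bksai
bja
wmvau
hmh
pac
puwle
ndto
jtw

Derivation:
Hunk 1: at line 6 remove [hufw,lqy,kdvfc] add [dutn,kqm,ndto] -> 10 lines: fdtrg bksai zedqp iexz ibdyj xmlqt dutn kqm ndto jtw
Hunk 2: at line 3 remove [iexz] add [wxsj] -> 10 lines: fdtrg bksai zedqp wxsj ibdyj xmlqt dutn kqm ndto jtw
Hunk 3: at line 1 remove [zedqp,wxsj] add [bja,dbbe] -> 10 lines: fdtrg bksai bja dbbe ibdyj xmlqt dutn kqm ndto jtw
Hunk 4: at line 5 remove [dutn,kqm] add [kbr] -> 9 lines: fdtrg bksai bja dbbe ibdyj xmlqt kbr ndto jtw
Hunk 5: at line 5 remove [kbr] add [puwle] -> 9 lines: fdtrg bksai bja dbbe ibdyj xmlqt puwle ndto jtw
Hunk 6: at line 4 remove [ibdyj,xmlqt] add [rcobg,kzlpb] -> 9 lines: fdtrg bksai bja dbbe rcobg kzlpb puwle ndto jtw
Hunk 7: at line 3 remove [dbbe,rcobg,kzlpb] add [wmvau,hmh,pac] -> 9 lines: fdtrg bksai bja wmvau hmh pac puwle ndto jtw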